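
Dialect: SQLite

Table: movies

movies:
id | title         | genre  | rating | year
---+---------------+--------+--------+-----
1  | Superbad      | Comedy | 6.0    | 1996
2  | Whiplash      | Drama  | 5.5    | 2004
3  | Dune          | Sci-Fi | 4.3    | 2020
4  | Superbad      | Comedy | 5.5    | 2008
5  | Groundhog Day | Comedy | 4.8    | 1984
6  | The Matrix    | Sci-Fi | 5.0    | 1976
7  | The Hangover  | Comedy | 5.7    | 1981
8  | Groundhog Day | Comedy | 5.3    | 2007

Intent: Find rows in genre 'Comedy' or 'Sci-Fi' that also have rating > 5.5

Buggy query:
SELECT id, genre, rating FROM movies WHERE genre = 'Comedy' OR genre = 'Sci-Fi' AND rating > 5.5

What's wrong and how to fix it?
Bug: Without parentheses, AND is evaluated before OR, so the rating filter only applies to the 'Sci-Fi' branch

Fix: Add parentheses around the OR so the AND applies to both alternatives

Corrected query:
SELECT id, genre, rating FROM movies WHERE (genre = 'Comedy' OR genre = 'Sci-Fi') AND rating > 5.5

Result:
id | genre  | rating
---+--------+-------
1  | Comedy | 6     
7  | Comedy | 5.7   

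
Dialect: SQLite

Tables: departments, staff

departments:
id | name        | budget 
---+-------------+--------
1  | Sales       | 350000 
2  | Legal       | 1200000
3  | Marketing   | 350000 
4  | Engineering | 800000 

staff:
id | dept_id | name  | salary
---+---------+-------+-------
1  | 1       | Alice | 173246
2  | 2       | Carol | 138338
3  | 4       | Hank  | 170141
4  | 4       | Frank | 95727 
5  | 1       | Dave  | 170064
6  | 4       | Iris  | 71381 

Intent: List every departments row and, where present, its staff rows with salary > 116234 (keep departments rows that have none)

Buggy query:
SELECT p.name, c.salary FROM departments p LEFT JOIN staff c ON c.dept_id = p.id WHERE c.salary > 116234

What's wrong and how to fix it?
Bug: A WHERE condition on the right-hand table after LEFT JOIN drops unmatched parents

Fix: Move the right-table condition into the ON clause so unmatched parents are kept

Corrected query:
SELECT p.name, c.salary FROM departments p LEFT JOIN staff c ON c.dept_id = p.id AND c.salary > 116234

Result:
name        | salary
------------+-------
Sales       | 170064
Sales       | 173246
Legal       | 138338
Marketing   | NULL  
Engineering | 170141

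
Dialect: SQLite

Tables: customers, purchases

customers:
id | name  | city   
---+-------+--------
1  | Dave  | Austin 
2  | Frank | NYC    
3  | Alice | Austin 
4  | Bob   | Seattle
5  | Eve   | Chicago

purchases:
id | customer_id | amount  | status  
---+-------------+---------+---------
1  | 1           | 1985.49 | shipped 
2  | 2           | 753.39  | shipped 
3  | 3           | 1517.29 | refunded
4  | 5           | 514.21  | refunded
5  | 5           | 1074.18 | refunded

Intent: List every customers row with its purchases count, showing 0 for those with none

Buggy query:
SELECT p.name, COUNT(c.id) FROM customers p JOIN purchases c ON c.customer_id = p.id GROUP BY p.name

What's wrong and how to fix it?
Bug: INNER JOIN drops customers rows that have no matching purchases rows

Fix: Switch to LEFT JOIN to retain unmatched parent rows

Corrected query:
SELECT p.name, COUNT(c.id) FROM customers p LEFT JOIN purchases c ON c.customer_id = p.id GROUP BY p.name

Result:
name  | COUNT(c.id)
------+------------
Alice | 1          
Bob   | 0          
Dave  | 1          
Eve   | 2          
Frank | 1          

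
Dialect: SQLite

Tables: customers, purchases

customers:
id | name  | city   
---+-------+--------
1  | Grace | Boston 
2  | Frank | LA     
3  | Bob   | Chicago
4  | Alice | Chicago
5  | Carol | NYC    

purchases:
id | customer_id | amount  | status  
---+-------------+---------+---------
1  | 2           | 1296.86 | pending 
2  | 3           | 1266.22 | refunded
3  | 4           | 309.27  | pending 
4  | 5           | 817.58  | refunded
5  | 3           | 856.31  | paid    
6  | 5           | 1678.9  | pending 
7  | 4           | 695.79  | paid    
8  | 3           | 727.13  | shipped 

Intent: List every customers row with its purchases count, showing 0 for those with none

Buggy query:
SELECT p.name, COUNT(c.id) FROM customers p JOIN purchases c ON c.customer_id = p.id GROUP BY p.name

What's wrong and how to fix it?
Bug: INNER JOIN drops customers rows that have no matching purchases rows

Fix: Use LEFT JOIN so parents without children still appear (COUNT(c.id) gives 0)

Corrected query:
SELECT p.name, COUNT(c.id) FROM customers p LEFT JOIN purchases c ON c.customer_id = p.id GROUP BY p.name

Result:
name  | COUNT(c.id)
------+------------
Alice | 2          
Bob   | 3          
Carol | 2          
Frank | 1          
Grace | 0          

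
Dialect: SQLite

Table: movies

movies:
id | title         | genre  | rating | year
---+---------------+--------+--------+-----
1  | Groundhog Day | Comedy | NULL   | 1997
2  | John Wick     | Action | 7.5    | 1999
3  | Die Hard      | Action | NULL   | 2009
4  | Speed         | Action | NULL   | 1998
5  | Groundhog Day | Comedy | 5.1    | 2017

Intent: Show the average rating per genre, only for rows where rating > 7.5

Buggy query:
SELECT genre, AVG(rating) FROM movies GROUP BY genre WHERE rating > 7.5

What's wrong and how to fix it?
Bug: Row-level WHERE must come before GROUP BY in the clause order

Fix: Move the WHERE clause before GROUP BY

Corrected query:
SELECT genre, AVG(rating) FROM movies WHERE rating > 7.5 GROUP BY genre

Result:
(no rows)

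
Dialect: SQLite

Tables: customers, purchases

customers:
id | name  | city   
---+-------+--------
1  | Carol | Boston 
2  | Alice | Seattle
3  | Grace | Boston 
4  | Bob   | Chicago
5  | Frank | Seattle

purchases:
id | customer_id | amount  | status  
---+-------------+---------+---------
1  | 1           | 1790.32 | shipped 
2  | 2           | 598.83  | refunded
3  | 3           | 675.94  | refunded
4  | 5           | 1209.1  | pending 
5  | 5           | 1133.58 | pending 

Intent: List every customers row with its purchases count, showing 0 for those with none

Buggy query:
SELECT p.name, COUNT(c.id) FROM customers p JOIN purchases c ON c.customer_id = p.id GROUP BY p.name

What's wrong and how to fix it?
Bug: An inner join excludes parents with zero children

Fix: Switch to LEFT JOIN to retain unmatched parent rows

Corrected query:
SELECT p.name, COUNT(c.id) FROM customers p LEFT JOIN purchases c ON c.customer_id = p.id GROUP BY p.name

Result:
name  | COUNT(c.id)
------+------------
Alice | 1          
Bob   | 0          
Carol | 1          
Frank | 2          
Grace | 1          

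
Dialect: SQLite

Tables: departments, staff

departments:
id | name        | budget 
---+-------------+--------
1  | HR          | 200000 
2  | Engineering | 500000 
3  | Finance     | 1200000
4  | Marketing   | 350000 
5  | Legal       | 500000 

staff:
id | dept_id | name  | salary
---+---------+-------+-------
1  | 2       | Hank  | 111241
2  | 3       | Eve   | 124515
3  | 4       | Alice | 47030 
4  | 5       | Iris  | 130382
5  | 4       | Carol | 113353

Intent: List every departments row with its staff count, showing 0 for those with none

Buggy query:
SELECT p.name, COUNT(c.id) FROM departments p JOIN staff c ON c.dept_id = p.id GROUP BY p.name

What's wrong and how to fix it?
Bug: INNER JOIN drops departments rows that have no matching staff rows

Fix: Switch to LEFT JOIN to retain unmatched parent rows

Corrected query:
SELECT p.name, COUNT(c.id) FROM departments p LEFT JOIN staff c ON c.dept_id = p.id GROUP BY p.name

Result:
name        | COUNT(c.id)
------------+------------
Engineering | 1          
Finance     | 1          
HR          | 0          
Legal       | 1          
Marketing   | 2          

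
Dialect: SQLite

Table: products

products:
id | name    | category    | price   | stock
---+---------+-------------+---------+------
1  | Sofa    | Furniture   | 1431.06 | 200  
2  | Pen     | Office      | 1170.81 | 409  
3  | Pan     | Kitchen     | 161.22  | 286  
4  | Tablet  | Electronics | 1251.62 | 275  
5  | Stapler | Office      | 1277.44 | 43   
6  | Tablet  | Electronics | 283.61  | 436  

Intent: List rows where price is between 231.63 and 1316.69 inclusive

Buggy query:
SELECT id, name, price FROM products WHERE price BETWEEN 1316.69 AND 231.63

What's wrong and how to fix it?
Bug: The bounds are reversed; BETWEEN a AND b requires a <= b to match anything

Fix: Write BETWEEN 231.63 AND 1316.69

Corrected query:
SELECT id, name, price FROM products WHERE price BETWEEN 231.63 AND 1316.69

Result:
id | name    | price  
---+---------+--------
2  | Pen     | 1170.81
4  | Tablet  | 1251.62
5  | Stapler | 1277.44
6  | Tablet  | 283.61 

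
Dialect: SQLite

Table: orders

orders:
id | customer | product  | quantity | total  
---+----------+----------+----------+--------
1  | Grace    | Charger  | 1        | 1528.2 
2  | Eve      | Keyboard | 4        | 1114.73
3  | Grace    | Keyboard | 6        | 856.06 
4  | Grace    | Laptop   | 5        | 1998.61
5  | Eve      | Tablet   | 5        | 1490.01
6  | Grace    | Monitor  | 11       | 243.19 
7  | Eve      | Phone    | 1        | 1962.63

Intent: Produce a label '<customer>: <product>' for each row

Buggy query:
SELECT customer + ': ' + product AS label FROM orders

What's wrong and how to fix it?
Bug: SQLite uses || for string concatenation; + coerces text to numbers (yielding 0)

Fix: Use the || operator for string concatenation

Corrected query:
SELECT customer || ': ' || product AS label FROM orders

Result:
label          
---------------
Grace: Charger 
Eve: Keyboard  
Grace: Keyboard
Grace: Laptop  
Eve: Tablet    
Grace: Monitor 
Eve: Phone     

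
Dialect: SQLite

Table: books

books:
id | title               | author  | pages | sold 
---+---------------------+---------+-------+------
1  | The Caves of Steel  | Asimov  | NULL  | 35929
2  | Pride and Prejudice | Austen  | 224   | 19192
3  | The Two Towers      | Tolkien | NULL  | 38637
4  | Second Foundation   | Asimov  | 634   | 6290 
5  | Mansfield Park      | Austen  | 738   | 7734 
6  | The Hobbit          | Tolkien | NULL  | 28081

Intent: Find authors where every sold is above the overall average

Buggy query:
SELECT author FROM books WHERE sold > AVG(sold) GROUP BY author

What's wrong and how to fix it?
Bug: WHERE evaluates per row before aggregation, so AVG() is unavailable

Fix: Use a subquery for AVG and a HAVING MIN(...) filter so the condition holds for every row in the group

Corrected query:
SELECT author FROM books GROUP BY author HAVING MIN(sold) > (SELECT AVG(sold) FROM books)

Result:
author 
-------
Tolkien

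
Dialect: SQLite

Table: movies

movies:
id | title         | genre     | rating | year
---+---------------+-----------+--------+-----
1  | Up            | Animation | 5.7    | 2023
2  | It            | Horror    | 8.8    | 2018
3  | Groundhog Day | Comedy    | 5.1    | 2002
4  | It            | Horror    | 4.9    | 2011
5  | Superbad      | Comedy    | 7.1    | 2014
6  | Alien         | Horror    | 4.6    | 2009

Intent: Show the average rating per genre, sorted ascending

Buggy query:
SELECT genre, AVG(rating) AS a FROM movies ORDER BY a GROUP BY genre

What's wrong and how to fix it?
Bug: ORDER BY appears before GROUP BY; SQL clause order requires GROUP BY first

Fix: Move ORDER BY to the end, after GROUP BY

Corrected query:
SELECT genre, AVG(rating) AS a FROM movies GROUP BY genre ORDER BY a

Result:
genre     | a  
----------+----
Animation | 5.7
Comedy    | 6.1
Horror    | 6.1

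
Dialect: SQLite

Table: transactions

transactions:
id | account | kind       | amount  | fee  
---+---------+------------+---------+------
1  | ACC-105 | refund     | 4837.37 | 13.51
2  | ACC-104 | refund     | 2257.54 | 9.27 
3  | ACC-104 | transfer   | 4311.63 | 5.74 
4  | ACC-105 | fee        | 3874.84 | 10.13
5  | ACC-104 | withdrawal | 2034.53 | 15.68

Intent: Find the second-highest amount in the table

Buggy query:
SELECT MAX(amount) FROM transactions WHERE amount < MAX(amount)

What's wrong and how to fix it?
Bug: The inner MAX is an aggregate inside WHERE, which is not allowed

Fix: Put the inner MAX in a scalar subquery

Corrected query:
SELECT MAX(amount) FROM transactions WHERE amount < (SELECT MAX(amount) FROM transactions)

Result:
MAX(amount)
-----------
4311.63    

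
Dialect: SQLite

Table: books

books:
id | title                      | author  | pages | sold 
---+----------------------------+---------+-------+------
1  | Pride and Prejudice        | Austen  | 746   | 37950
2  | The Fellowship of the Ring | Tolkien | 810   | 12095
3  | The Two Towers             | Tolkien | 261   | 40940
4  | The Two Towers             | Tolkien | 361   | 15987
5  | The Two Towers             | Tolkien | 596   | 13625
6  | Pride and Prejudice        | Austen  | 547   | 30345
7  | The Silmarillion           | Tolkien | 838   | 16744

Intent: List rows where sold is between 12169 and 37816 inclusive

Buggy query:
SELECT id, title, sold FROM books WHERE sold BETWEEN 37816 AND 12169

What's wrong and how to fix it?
Bug: BETWEEN expects the lower bound first; with 37816 AND 12169 the range is empty

Fix: Swap the bounds so the smaller value comes first

Corrected query:
SELECT id, title, sold FROM books WHERE sold BETWEEN 12169 AND 37816

Result:
id | title               | sold 
---+---------------------+------
4  | The Two Towers      | 15987
5  | The Two Towers      | 13625
6  | Pride and Prejudice | 30345
7  | The Silmarillion    | 16744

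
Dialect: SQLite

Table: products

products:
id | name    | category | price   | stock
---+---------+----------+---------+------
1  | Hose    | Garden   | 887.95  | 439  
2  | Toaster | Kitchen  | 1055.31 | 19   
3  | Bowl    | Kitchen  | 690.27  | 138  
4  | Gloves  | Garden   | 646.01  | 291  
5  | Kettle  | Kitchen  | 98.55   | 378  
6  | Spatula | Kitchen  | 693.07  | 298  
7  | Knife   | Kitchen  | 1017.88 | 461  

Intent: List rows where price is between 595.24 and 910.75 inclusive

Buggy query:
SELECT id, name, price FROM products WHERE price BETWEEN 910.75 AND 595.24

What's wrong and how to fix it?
Bug: BETWEEN expects the lower bound first; with 910.75 AND 595.24 the range is empty

Fix: Swap the bounds so the smaller value comes first

Corrected query:
SELECT id, name, price FROM products WHERE price BETWEEN 595.24 AND 910.75

Result:
id | name    | price 
---+---------+-------
1  | Hose    | 887.95
3  | Bowl    | 690.27
4  | Gloves  | 646.01
6  | Spatula | 693.07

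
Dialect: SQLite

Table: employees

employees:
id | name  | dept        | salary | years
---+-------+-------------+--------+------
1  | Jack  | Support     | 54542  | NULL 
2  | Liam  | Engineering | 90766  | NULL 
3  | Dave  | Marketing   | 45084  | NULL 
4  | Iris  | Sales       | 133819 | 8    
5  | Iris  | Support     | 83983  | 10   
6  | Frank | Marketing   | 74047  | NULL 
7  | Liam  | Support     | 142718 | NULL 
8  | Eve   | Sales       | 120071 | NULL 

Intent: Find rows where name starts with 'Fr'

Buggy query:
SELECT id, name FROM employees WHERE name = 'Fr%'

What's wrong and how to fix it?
Bug: Wildcards only work with LIKE; '=' treats '%' as a literal character

Fix: Use LIKE for wildcard pattern matching

Corrected query:
SELECT id, name FROM employees WHERE name LIKE 'Fr%'

Result:
id | name 
---+------
6  | Frank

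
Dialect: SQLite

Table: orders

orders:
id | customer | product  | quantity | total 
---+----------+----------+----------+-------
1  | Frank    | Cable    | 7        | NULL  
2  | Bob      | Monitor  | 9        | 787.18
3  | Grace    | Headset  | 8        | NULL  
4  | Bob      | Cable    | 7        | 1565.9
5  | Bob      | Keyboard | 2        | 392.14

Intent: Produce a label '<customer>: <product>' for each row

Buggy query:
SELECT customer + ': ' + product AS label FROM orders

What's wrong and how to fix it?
Bug: SQLite uses || for string concatenation; + coerces text to numbers (yielding 0)

Fix: Use the || operator for string concatenation

Corrected query:
SELECT customer || ': ' || product AS label FROM orders

Result:
label         
--------------
Frank: Cable  
Bob: Monitor  
Grace: Headset
Bob: Cable    
Bob: Keyboard 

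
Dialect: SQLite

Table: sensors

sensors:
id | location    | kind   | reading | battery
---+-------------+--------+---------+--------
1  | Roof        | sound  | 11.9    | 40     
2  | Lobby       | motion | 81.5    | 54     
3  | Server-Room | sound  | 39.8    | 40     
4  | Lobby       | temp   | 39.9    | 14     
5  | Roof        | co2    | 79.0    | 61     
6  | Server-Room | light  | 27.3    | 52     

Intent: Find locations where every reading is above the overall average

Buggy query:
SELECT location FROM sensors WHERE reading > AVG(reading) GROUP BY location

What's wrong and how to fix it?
Bug: WHERE evaluates per row before aggregation, so AVG() is unavailable

Fix: Compute the overall average in a scalar subquery and compare each group's MIN against it in HAVING

Corrected query:
SELECT location FROM sensors GROUP BY location HAVING MIN(reading) > (SELECT AVG(reading) FROM sensors)

Result:
(no rows)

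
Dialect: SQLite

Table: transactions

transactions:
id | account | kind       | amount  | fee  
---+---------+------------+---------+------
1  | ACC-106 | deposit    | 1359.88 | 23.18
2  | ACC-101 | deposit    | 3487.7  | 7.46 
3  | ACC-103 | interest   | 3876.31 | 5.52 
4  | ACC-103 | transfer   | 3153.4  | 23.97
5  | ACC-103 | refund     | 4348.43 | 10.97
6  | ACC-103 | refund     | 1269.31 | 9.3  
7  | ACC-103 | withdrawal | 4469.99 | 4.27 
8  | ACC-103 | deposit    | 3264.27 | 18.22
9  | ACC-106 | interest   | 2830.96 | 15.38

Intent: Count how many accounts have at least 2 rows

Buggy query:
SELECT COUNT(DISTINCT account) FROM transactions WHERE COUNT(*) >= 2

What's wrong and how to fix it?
Bug: COUNT(*) cannot appear in WHERE; the per-group count doesn't exist yet

Fix: Use a subquery that GROUPs and filters with HAVING, then count its rows

Corrected query:
SELECT COUNT(*) FROM (SELECT account FROM transactions GROUP BY account HAVING COUNT(*) >= 2)

Result:
COUNT(*)
--------
2       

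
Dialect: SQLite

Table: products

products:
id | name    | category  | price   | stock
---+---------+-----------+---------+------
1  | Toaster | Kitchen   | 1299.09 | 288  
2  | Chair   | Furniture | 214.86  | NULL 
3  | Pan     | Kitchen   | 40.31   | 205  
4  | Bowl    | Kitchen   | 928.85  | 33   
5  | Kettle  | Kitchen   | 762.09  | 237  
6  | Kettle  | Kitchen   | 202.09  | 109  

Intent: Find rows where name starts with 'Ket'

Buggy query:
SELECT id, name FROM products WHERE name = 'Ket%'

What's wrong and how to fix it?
Bug: Wildcards only work with LIKE; '=' treats '%' as a literal character

Fix: Use LIKE for wildcard pattern matching

Corrected query:
SELECT id, name FROM products WHERE name LIKE 'Ket%'

Result:
id | name  
---+-------
5  | Kettle
6  | Kettle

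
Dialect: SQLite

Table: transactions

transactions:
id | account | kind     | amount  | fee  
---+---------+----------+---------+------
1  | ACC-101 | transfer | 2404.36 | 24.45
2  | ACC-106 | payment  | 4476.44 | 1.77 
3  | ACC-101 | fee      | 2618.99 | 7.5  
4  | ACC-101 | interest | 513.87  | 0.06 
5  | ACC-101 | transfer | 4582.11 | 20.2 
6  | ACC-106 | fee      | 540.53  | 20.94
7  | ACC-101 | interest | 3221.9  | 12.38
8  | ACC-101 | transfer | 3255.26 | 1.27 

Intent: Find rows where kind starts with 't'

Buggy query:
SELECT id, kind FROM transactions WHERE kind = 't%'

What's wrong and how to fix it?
Bug: Wildcards only work with LIKE; '=' treats '%' as a literal character

Fix: Use LIKE for wildcard pattern matching

Corrected query:
SELECT id, kind FROM transactions WHERE kind LIKE 't%'

Result:
id | kind    
---+---------
1  | transfer
5  | transfer
8  | transfer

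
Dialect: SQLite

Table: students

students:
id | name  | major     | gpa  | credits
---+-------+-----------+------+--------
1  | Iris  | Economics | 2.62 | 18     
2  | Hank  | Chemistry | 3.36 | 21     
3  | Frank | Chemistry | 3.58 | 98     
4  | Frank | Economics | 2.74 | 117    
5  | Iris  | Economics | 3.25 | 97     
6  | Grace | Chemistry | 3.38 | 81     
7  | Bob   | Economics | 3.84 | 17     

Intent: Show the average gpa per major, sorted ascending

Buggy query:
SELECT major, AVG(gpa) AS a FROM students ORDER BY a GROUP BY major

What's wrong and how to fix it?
Bug: GROUP BY must precede ORDER BY

Fix: Reorder: SELECT … FROM … GROUP BY … ORDER BY …

Corrected query:
SELECT major, AVG(gpa) AS a FROM students GROUP BY major ORDER BY a

Result:
major     | a     
----------+-------
Economics | 3.1125
Chemistry | 3.44  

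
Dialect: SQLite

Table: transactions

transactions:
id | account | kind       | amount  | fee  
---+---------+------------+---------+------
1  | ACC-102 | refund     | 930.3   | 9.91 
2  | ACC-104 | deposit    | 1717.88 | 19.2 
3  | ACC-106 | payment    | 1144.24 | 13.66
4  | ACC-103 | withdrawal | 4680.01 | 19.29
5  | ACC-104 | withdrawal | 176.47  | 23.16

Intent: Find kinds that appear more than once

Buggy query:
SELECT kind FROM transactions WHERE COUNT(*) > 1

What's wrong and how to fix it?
Bug: COUNT(*) is an aggregate and cannot be used in WHERE

Fix: Group first, then use HAVING for the count condition

Corrected query:
SELECT kind FROM transactions GROUP BY kind HAVING COUNT(*) > 1

Result:
kind      
----------
withdrawal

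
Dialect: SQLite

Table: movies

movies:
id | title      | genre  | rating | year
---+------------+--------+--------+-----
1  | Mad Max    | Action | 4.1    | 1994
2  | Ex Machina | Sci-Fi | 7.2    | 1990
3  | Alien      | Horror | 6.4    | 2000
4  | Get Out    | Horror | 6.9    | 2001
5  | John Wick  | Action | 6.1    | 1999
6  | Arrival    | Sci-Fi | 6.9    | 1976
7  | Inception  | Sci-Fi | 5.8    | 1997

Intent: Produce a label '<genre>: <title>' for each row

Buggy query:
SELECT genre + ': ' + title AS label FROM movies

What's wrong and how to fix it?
Bug: SQLite uses || for string concatenation; + coerces text to numbers (yielding 0)

Fix: Use the || operator for string concatenation

Corrected query:
SELECT genre || ': ' || title AS label FROM movies

Result:
label             
------------------
Action: Mad Max   
Sci-Fi: Ex Machina
Horror: Alien     
Horror: Get Out   
Action: John Wick 
Sci-Fi: Arrival   
Sci-Fi: Inception 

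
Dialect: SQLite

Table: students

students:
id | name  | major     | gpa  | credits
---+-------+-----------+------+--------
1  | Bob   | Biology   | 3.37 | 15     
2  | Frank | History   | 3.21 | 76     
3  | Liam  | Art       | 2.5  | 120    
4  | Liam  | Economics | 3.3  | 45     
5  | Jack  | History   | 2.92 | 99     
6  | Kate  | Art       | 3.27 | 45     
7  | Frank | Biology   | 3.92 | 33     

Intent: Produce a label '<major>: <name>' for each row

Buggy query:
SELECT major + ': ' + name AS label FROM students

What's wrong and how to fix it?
Bug: SQLite uses || for string concatenation; + coerces text to numbers (yielding 0)

Fix: Use the || operator for string concatenation

Corrected query:
SELECT major || ': ' || name AS label FROM students

Result:
label          
---------------
Biology: Bob   
History: Frank 
Art: Liam      
Economics: Liam
History: Jack  
Art: Kate      
Biology: Frank 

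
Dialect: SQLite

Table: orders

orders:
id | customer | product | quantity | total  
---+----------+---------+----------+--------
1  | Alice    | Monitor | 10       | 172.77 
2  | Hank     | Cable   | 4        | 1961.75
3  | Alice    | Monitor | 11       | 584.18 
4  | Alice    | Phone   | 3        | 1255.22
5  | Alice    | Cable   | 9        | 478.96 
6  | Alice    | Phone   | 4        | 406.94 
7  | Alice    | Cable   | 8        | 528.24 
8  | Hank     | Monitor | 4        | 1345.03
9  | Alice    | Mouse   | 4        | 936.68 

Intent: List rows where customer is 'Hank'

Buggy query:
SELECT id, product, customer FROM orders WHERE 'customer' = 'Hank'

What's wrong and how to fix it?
Bug: 'customer' in single quotes is a string literal, not the column; the comparison is literal-vs-literal and never true

Fix: Remove the quotes around the column name (or use double quotes for an identifier)

Corrected query:
SELECT id, product, customer FROM orders WHERE customer = 'Hank'

Result:
id | product | customer
---+---------+---------
2  | Cable   | Hank    
8  | Monitor | Hank    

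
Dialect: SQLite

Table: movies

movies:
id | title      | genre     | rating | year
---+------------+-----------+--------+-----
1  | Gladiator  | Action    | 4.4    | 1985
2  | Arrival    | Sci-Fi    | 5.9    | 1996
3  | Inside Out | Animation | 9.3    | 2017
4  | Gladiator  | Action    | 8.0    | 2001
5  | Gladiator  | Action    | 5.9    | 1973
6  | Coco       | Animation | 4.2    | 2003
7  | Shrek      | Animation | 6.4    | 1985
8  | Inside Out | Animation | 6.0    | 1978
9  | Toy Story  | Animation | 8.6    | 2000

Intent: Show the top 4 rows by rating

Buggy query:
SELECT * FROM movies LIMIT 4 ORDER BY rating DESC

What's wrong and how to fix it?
Bug: ORDER BY cannot follow LIMIT; LIMIT is the final clause

Fix: Swap the clauses: ORDER BY first, then LIMIT

Corrected query:
SELECT * FROM movies ORDER BY rating DESC LIMIT 4

Result:
id | title      | genre     | rating | year
---+------------+-----------+--------+-----
3  | Inside Out | Animation | 9.3    | 2017
9  | Toy Story  | Animation | 8.6    | 2000
4  | Gladiator  | Action    | 8      | 2001
7  | Shrek      | Animation | 6.4    | 1985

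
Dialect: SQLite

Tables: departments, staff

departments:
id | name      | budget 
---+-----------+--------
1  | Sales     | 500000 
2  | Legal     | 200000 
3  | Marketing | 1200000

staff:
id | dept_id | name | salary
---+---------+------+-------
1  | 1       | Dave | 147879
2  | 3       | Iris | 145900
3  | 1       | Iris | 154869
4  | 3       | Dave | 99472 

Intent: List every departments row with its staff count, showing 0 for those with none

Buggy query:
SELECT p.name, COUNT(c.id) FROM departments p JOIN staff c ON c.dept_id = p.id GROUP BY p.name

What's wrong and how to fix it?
Bug: An inner join excludes parents with zero children

Fix: Use LEFT JOIN so parents without children still appear (COUNT(c.id) gives 0)

Corrected query:
SELECT p.name, COUNT(c.id) FROM departments p LEFT JOIN staff c ON c.dept_id = p.id GROUP BY p.name

Result:
name      | COUNT(c.id)
----------+------------
Legal     | 0          
Marketing | 2          
Sales     | 2          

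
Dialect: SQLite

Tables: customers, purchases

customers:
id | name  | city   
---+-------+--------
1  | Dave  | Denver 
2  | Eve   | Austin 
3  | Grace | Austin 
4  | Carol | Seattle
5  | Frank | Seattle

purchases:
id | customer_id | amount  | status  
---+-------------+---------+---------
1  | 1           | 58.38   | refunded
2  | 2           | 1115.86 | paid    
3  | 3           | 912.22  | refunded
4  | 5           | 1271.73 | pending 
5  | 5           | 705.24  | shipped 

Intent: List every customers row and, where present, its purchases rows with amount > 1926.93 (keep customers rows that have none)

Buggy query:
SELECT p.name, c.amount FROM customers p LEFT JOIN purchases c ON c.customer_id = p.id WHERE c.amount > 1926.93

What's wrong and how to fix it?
Bug: Filtering c.amount in WHERE discards the NULL rows produced by LEFT JOIN, turning it into an inner join

Fix: Move the right-table condition into the ON clause so unmatched parents are kept

Corrected query:
SELECT p.name, c.amount FROM customers p LEFT JOIN purchases c ON c.customer_id = p.id AND c.amount > 1926.93

Result:
name  | amount
------+-------
Dave  | NULL  
Eve   | NULL  
Grace | NULL  
Carol | NULL  
Frank | NULL  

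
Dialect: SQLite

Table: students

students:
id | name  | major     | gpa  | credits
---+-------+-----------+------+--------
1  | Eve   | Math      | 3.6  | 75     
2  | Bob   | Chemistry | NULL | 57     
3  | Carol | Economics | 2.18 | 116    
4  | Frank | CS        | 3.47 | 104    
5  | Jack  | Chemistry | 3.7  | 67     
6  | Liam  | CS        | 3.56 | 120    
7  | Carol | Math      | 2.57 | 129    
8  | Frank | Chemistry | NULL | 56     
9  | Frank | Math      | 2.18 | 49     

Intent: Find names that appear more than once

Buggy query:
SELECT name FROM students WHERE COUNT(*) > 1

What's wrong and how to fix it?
Bug: COUNT(*) is an aggregate and cannot be used in WHERE

Fix: GROUP BY name, then filter groups with HAVING COUNT(*) > 1

Corrected query:
SELECT name FROM students GROUP BY name HAVING COUNT(*) > 1

Result:
name 
-----
Carol
Frank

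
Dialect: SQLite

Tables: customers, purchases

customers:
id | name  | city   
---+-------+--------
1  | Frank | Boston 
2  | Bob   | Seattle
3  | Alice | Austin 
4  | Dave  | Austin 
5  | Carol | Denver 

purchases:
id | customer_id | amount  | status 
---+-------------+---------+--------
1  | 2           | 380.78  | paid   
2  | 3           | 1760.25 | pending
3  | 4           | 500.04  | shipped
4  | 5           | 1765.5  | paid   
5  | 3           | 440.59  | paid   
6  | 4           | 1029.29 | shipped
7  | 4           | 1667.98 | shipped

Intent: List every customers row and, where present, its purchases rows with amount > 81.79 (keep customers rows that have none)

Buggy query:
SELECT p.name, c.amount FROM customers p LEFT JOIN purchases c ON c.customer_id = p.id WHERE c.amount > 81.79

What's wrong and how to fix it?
Bug: A WHERE condition on the right-hand table after LEFT JOIN drops unmatched parents

Fix: Move the right-table condition into the ON clause so unmatched parents are kept

Corrected query:
SELECT p.name, c.amount FROM customers p LEFT JOIN purchases c ON c.customer_id = p.id AND c.amount > 81.79

Result:
name  | amount 
------+--------
Frank | NULL   
Bob   | 380.78 
Alice | 440.59 
Alice | 1760.25
Dave  | 500.04 
Dave  | 1029.29
Dave  | 1667.98
Carol | 1765.5 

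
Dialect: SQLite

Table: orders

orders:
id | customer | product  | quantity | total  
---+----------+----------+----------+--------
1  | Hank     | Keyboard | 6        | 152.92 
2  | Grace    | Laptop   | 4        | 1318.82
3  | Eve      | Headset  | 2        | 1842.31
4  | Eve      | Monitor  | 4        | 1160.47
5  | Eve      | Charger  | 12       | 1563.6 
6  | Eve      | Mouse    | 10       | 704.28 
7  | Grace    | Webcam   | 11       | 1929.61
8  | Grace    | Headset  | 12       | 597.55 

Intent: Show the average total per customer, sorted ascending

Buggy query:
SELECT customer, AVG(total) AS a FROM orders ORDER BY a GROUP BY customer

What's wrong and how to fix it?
Bug: GROUP BY must precede ORDER BY

Fix: Reorder: SELECT … FROM … GROUP BY … ORDER BY …

Corrected query:
SELECT customer, AVG(total) AS a FROM orders GROUP BY customer ORDER BY a

Result:
customer | a          
---------+------------
Hank     | 152.92     
Grace    | 1281.993333
Eve      | 1317.665   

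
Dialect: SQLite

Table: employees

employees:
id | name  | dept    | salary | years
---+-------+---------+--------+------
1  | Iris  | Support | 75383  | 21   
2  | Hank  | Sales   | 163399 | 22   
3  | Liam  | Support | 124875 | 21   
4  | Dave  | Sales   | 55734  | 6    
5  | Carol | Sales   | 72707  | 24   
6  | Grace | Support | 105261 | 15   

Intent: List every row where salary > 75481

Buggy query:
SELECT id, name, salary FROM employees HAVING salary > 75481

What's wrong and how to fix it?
Bug: This is a non-aggregate query (no GROUP BY, no aggregates), so in SQLite the HAVING clause is invalid here; a row-level condition belongs in WHERE

Fix: Replace HAVING with WHERE since the condition applies to individual rows

Corrected query:
SELECT id, name, salary FROM employees WHERE salary > 75481

Result:
id | name  | salary
---+-------+-------
2  | Hank  | 163399
3  | Liam  | 124875
6  | Grace | 105261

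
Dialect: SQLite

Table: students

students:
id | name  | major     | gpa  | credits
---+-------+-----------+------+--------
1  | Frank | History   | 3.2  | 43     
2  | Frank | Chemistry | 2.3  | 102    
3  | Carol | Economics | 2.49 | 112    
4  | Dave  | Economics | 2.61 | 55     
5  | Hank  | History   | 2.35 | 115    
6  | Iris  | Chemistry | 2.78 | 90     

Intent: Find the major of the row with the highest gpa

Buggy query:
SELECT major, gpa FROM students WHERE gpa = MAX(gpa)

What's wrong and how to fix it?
Bug: WHERE is evaluated per row; an aggregate over the whole table isn't defined there

Fix: Wrap MAX in a scalar subquery so WHERE compares against a single value

Corrected query:
SELECT major, gpa FROM students WHERE gpa = (SELECT MAX(gpa) FROM students)

Result:
major   | gpa
--------+----
History | 3.2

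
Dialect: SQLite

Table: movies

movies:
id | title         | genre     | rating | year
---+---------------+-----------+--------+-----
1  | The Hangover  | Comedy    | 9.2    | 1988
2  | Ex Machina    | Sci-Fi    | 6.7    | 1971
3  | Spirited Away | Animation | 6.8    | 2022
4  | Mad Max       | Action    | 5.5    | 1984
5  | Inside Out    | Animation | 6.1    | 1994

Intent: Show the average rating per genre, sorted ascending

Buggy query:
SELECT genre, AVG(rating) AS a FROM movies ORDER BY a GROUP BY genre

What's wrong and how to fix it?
Bug: ORDER BY appears before GROUP BY; SQL clause order requires GROUP BY first

Fix: Reorder: SELECT … FROM … GROUP BY … ORDER BY …

Corrected query:
SELECT genre, AVG(rating) AS a FROM movies GROUP BY genre ORDER BY a

Result:
genre     | a   
----------+-----
Action    | 5.5 
Animation | 6.45
Sci-Fi    | 6.7 
Comedy    | 9.2 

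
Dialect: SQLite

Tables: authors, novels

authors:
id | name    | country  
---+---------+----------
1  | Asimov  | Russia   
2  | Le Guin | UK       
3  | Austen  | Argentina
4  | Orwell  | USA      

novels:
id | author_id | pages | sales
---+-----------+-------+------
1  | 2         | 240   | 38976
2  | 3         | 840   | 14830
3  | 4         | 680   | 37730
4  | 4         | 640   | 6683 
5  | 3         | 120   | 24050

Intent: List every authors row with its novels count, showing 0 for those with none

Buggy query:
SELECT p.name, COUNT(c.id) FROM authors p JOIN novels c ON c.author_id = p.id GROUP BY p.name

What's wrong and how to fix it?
Bug: INNER JOIN drops authors rows that have no matching novels rows

Fix: Switch to LEFT JOIN to retain unmatched parent rows

Corrected query:
SELECT p.name, COUNT(c.id) FROM authors p LEFT JOIN novels c ON c.author_id = p.id GROUP BY p.name

Result:
name    | COUNT(c.id)
--------+------------
Asimov  | 0          
Austen  | 2          
Le Guin | 1          
Orwell  | 2          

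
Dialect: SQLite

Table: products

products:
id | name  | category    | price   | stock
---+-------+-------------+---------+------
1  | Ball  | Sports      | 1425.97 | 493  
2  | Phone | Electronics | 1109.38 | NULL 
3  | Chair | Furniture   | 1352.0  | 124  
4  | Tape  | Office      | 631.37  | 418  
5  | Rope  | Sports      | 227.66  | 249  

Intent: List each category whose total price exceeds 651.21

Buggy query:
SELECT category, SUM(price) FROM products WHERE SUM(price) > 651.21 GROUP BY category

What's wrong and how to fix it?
Bug: WHERE runs before GROUP BY, so aggregates aren't available there

Fix: Use HAVING (which filters groups after aggregation) instead of WHERE

Corrected query:
SELECT category, SUM(price) FROM products GROUP BY category HAVING SUM(price) > 651.21

Result:
category    | SUM(price)
------------+-----------
Electronics | 1109.38   
Furniture   | 1352      
Sports      | 1653.63   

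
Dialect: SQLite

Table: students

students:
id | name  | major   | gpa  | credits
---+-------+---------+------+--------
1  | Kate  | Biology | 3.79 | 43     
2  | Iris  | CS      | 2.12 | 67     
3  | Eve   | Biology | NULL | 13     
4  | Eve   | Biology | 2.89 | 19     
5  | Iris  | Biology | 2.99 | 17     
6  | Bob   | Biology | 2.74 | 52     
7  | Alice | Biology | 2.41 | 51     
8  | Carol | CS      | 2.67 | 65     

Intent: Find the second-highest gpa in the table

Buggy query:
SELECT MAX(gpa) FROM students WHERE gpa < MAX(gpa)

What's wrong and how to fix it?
Bug: MAX(gpa) on the right of the comparison is an aggregate-in-WHERE error

Fix: Compute the overall MAX in a subquery, then take MAX of rows below it

Corrected query:
SELECT MAX(gpa) FROM students WHERE gpa < (SELECT MAX(gpa) FROM students)

Result:
MAX(gpa)
--------
2.99    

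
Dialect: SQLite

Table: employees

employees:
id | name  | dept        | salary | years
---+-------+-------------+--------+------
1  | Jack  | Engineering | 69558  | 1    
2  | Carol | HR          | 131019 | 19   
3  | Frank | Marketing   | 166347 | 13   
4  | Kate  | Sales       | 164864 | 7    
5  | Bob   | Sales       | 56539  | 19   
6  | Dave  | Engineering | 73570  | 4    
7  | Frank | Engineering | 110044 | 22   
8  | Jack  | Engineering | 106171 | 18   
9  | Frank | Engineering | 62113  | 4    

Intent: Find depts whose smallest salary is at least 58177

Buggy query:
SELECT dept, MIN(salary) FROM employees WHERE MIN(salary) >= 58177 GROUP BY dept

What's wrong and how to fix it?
Bug: Aggregates like MIN are computed per group after WHERE runs

Fix: Use HAVING for the per-group MIN condition

Corrected query:
SELECT dept, MIN(salary) FROM employees GROUP BY dept HAVING MIN(salary) >= 58177

Result:
dept        | MIN(salary)
------------+------------
Engineering | 62113      
HR          | 131019     
Marketing   | 166347     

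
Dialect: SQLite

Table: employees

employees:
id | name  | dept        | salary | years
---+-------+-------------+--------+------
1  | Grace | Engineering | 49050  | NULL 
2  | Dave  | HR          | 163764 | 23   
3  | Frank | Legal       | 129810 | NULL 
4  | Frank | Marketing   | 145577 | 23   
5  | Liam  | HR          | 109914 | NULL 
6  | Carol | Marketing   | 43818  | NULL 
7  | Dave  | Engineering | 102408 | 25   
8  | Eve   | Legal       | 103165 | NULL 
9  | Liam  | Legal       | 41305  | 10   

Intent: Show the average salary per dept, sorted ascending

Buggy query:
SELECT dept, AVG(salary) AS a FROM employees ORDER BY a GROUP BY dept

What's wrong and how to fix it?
Bug: GROUP BY must precede ORDER BY

Fix: Reorder: SELECT … FROM … GROUP BY … ORDER BY …

Corrected query:
SELECT dept, AVG(salary) AS a FROM employees GROUP BY dept ORDER BY a

Result:
dept        | a           
------------+-------------
Engineering | 75729       
Legal       | 91426.666667
Marketing   | 94697.5     
HR          | 136839      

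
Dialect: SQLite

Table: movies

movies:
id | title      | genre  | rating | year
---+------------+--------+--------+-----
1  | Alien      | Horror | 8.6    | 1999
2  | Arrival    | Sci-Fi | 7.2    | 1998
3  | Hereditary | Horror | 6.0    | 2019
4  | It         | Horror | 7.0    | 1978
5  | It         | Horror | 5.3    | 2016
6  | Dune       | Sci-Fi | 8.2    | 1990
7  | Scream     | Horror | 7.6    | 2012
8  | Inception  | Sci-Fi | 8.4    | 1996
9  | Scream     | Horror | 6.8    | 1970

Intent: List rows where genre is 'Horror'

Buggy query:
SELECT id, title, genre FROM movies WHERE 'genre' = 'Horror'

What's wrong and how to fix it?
Bug: Single quotes denote string literals in SQL; the column name is being compared as a constant string

Fix: Reference the column as genre without single quotes

Corrected query:
SELECT id, title, genre FROM movies WHERE genre = 'Horror'

Result:
id | title      | genre 
---+------------+-------
1  | Alien      | Horror
3  | Hereditary | Horror
4  | It         | Horror
5  | It         | Horror
7  | Scream     | Horror
9  | Scream     | Horror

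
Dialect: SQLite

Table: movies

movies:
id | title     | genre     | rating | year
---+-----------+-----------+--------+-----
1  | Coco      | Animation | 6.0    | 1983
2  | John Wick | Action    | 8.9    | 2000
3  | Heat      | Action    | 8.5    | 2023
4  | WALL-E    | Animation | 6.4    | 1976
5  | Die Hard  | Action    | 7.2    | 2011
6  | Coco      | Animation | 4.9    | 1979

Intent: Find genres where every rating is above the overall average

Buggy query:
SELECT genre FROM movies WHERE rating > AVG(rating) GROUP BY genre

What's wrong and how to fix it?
Bug: AVG() is an aggregate; it can't sit directly in WHERE

Fix: Compute the overall average in a scalar subquery and compare each group's MIN against it in HAVING

Corrected query:
SELECT genre FROM movies GROUP BY genre HAVING MIN(rating) > (SELECT AVG(rating) FROM movies)

Result:
genre 
------
Action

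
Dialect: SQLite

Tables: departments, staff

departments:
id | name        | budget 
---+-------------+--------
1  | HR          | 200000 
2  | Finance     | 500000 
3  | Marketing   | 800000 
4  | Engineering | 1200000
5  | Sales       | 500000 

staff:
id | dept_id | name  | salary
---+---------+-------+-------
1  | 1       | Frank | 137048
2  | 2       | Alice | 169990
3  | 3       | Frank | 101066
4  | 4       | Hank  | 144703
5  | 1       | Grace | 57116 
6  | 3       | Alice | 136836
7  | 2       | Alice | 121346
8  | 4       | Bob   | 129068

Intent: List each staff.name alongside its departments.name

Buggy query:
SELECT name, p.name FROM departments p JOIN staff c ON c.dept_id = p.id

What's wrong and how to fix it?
Bug: 'name' exists in both joined tables, so the database can't tell which one is meant

Fix: Prefix ambiguous columns with the table alias

Corrected query:
SELECT c.name, p.name FROM departments p JOIN staff c ON c.dept_id = p.id

Result:
name  | name       
------+------------
Frank | HR         
Alice | Finance    
Frank | Marketing  
Hank  | Engineering
Grace | HR         
Alice | Marketing  
Alice | Finance    
Bob   | Engineering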